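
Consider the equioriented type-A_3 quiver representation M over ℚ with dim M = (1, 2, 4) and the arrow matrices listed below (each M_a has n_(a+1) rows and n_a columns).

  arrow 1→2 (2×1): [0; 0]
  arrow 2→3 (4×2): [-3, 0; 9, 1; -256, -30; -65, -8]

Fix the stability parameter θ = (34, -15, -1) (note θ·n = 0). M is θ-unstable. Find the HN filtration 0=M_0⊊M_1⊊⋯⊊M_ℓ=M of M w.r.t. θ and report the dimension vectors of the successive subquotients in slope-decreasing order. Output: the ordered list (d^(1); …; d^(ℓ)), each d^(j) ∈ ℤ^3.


Interval decomposition of M: I[1,1], I[2,3]^2, I[3,3]^2.
HN type (ℓ=3): μ^(1)=34; μ^(2)=-1; μ^(3)=-15

((1, 0, 0); (0, 0, 4); (0, 2, 0))


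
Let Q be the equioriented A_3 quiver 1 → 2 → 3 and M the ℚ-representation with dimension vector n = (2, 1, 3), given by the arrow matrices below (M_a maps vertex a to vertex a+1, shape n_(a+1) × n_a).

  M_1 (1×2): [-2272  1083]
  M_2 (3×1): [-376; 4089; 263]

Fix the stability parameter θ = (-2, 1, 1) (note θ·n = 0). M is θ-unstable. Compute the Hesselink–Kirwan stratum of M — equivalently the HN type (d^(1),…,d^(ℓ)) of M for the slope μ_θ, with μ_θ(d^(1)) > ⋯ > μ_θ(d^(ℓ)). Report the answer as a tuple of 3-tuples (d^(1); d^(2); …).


Via rank(M_{q-1}∘⋯∘M_p): M ≅ I[1,1], I[1,3], I[3,3]^2.
μ_θ-semistable layers: μ^(1)=1; μ^(2)=-2

((0, 1, 3); (2, 0, 0))


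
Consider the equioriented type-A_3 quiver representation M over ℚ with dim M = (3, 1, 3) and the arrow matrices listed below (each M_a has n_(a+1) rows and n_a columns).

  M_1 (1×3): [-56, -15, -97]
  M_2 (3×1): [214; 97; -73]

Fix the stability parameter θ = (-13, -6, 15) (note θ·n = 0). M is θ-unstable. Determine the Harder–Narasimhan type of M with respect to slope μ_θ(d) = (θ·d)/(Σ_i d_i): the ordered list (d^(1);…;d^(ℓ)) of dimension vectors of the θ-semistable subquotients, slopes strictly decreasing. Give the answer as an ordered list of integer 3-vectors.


Interval decomposition of M: I[1,1]^2, I[1,3], I[3,3]^2.
HN type (ℓ=3): μ^(1)=15; μ^(2)=-6; μ^(3)=-13

((0, 0, 3); (0, 1, 0); (3, 0, 0))


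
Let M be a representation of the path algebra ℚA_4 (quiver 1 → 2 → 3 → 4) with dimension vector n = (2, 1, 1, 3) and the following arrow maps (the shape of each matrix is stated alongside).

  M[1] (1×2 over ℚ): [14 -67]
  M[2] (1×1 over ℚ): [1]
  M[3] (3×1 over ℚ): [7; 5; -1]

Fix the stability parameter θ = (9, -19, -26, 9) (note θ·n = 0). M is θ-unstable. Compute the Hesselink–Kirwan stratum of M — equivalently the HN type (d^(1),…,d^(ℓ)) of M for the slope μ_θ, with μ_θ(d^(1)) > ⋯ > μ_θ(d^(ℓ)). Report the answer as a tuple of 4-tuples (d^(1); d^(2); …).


Interval decomposition of M: I[1,1], I[1,4], I[4,4]^2.
HN type (ℓ=2): μ^(1)=9; μ^(2)=-12

((1, 0, 0, 3); (1, 1, 1, 0))


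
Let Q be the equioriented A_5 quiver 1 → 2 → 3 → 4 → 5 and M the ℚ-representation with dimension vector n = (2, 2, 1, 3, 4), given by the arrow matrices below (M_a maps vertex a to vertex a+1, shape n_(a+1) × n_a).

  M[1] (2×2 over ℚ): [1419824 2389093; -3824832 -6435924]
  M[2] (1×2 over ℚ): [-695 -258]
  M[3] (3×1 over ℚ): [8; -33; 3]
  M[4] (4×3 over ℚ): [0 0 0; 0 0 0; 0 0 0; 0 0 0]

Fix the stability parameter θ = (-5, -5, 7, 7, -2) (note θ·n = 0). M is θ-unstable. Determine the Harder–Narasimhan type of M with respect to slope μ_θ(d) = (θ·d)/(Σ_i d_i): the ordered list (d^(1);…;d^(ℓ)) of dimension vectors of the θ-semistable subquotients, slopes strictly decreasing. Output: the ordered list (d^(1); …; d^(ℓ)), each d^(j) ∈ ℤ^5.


Via rank(M_{q-1}∘⋯∘M_p): M ≅ I[1,1], I[1,4], I[2,2], I[4,4]^2, I[5,5]^4.
μ_θ-semistable layers: μ^(1)=7; μ^(2)=-2; μ^(3)=-5

((0, 0, 1, 3, 0); (0, 0, 0, 0, 4); (2, 2, 0, 0, 0))


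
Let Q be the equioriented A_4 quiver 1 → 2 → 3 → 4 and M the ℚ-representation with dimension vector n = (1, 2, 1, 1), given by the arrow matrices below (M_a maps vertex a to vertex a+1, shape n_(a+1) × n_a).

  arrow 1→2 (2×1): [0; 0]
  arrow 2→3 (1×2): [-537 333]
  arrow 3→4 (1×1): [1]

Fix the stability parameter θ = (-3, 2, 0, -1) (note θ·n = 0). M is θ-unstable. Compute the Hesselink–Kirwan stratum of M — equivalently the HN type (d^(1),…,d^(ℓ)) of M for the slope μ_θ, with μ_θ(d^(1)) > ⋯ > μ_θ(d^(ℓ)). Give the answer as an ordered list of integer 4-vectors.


Barcode: M ≅ I[1,1], I[2,2], I[2,4]. HN layers by μ_θ (3 steps, strictly decreasing):
  μ^(1)=2; μ^(2)=1/3; μ^(3)=-3

((0, 1, 0, 0); (0, 1, 1, 1); (1, 0, 0, 0))


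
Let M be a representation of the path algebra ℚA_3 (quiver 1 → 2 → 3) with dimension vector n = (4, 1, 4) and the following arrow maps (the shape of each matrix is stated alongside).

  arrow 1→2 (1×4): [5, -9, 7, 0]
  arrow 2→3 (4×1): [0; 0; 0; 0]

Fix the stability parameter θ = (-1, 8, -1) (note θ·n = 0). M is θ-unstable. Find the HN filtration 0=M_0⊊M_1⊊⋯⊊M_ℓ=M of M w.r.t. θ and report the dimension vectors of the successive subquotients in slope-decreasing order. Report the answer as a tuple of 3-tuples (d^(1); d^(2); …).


Via rank(M_{q-1}∘⋯∘M_p): M ≅ I[1,1]^3, I[1,2], I[3,3]^4.
μ_θ-semistable layers: μ^(1)=8; μ^(2)=-1

((0, 1, 0); (4, 0, 4))


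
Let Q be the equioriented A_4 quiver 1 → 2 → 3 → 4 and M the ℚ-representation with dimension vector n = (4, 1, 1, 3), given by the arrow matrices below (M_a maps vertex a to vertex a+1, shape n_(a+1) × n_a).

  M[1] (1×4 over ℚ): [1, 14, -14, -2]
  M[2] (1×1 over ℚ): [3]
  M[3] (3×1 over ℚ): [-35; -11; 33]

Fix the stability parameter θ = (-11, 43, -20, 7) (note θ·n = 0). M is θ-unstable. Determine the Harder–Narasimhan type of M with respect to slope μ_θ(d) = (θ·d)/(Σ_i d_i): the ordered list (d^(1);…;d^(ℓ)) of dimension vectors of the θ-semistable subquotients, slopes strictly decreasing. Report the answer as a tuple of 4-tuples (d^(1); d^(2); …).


Barcode: M ≅ I[1,1]^3, I[1,4], I[4,4]^2. HN layers by μ_θ (3 steps, strictly decreasing):
  μ^(1)=10; μ^(2)=7; μ^(3)=-11

((0, 1, 1, 1); (0, 0, 0, 2); (4, 0, 0, 0))


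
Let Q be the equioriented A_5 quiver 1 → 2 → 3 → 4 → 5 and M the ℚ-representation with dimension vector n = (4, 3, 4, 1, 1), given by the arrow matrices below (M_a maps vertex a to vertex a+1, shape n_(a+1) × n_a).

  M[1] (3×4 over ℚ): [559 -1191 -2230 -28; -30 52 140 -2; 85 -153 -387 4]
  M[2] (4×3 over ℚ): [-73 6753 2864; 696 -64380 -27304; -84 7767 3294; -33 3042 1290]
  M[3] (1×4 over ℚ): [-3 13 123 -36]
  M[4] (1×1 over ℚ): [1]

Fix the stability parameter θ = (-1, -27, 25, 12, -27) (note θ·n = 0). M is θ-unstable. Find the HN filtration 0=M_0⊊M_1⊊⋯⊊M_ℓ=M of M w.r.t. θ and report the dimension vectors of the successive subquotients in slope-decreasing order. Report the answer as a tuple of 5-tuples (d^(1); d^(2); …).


Via rank(M_{q-1}∘⋯∘M_p): M ≅ I[1,1], I[1,2], I[1,3], I[1,5], I[3,3]^2.
μ_θ-semistable layers: μ^(1)=25; μ^(2)=10/3; μ^(3)=-1; μ^(4)=-14

((0, 0, 3, 0, 0); (0, 0, 1, 1, 1); (1, 0, 0, 0, 0); (3, 3, 0, 0, 0))


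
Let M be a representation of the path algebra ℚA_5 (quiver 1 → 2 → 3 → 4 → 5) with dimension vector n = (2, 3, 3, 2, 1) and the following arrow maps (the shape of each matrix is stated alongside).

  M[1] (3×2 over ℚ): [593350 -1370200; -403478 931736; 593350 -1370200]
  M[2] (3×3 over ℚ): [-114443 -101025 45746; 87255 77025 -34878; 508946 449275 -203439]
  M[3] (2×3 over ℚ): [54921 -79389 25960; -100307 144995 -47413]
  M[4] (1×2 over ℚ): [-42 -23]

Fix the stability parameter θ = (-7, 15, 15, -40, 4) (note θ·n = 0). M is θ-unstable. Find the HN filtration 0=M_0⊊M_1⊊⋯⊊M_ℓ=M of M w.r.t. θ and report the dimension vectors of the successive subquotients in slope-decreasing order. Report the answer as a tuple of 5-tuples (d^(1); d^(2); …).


Interval decomposition of M: I[1,1], I[1,2], I[2,4], I[2,5], I[3,3].
HN type (ℓ=4): μ^(1)=15; μ^(2)=4; μ^(3)=-10/3; μ^(4)=-7

((0, 1, 1, 0, 0); (0, 0, 0, 0, 1); (0, 2, 2, 2, 0); (2, 0, 0, 0, 0))


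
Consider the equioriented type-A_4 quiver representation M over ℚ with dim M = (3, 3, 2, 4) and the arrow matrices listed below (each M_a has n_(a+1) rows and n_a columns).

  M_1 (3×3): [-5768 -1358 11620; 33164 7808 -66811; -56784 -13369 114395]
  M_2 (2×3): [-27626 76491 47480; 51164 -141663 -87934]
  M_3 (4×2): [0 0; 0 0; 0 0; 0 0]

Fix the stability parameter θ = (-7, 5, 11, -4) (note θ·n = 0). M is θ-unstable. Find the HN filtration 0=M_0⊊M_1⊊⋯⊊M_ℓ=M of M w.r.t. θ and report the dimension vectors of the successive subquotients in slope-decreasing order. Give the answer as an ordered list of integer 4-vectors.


Barcode: M ≅ I[1,1], I[1,3]^2, I[2,2], I[4,4]^4. HN layers by μ_θ (4 steps, strictly decreasing):
  μ^(1)=11; μ^(2)=5; μ^(3)=-4; μ^(4)=-7

((0, 0, 2, 0); (0, 3, 0, 0); (0, 0, 0, 4); (3, 0, 0, 0))


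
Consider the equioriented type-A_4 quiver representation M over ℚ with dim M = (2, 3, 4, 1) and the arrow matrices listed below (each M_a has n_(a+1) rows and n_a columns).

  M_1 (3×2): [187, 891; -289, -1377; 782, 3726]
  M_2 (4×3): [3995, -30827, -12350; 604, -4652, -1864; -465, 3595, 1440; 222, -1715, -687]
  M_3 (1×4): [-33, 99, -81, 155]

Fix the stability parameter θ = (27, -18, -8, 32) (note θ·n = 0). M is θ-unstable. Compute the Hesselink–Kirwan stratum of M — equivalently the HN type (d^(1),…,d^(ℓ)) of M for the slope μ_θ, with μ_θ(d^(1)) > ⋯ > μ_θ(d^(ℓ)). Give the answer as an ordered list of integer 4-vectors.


Barcode: M ≅ I[1,1], I[1,4], I[2,2], I[2,3], I[3,3]^2. HN layers by μ_θ (5 steps, strictly decreasing):
  μ^(1)=32; μ^(2)=27; μ^(3)=1/3; μ^(4)=-8; μ^(5)=-18

((0, 0, 0, 1); (1, 0, 0, 0); (1, 1, 1, 0); (0, 0, 3, 0); (0, 2, 0, 0))


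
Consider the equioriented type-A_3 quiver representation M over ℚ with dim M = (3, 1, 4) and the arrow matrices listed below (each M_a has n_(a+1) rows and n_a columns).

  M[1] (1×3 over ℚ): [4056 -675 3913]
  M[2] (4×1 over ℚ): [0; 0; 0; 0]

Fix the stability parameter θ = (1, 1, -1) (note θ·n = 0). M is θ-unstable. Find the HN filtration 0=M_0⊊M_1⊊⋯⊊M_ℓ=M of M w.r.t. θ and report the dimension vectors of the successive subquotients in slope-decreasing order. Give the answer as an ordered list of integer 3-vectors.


Via rank(M_{q-1}∘⋯∘M_p): M ≅ I[1,1]^2, I[1,2], I[3,3]^4.
μ_θ-semistable layers: μ^(1)=1; μ^(2)=-1

((3, 1, 0); (0, 0, 4))


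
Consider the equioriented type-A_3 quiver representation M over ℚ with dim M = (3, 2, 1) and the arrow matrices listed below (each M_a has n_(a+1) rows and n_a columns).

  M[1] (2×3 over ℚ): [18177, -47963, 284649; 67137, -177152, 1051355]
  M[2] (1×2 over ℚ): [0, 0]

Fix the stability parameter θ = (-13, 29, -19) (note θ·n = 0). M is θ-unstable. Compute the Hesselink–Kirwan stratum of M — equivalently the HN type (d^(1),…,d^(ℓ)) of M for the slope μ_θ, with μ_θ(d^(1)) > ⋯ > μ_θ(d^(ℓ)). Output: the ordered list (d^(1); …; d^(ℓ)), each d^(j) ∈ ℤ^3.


Interval decomposition of M: I[1,1], I[1,2]^2, I[3,3].
HN type (ℓ=3): μ^(1)=29; μ^(2)=-13; μ^(3)=-19

((0, 2, 0); (3, 0, 0); (0, 0, 1))


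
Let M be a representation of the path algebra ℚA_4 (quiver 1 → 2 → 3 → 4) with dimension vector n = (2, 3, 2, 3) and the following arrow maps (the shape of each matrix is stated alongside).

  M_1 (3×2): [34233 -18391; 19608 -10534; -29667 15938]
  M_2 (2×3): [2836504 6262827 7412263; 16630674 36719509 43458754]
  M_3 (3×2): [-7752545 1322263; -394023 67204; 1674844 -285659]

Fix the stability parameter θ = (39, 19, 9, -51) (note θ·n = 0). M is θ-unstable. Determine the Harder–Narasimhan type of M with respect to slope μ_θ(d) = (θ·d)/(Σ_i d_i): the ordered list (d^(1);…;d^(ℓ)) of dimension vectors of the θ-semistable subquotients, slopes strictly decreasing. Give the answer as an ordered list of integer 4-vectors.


Barcode: M ≅ I[1,4]^2, I[2,2], I[4,4]. HN layers by μ_θ (3 steps, strictly decreasing):
  μ^(1)=19; μ^(2)=4; μ^(3)=-51

((0, 1, 0, 0); (2, 2, 2, 2); (0, 0, 0, 1))


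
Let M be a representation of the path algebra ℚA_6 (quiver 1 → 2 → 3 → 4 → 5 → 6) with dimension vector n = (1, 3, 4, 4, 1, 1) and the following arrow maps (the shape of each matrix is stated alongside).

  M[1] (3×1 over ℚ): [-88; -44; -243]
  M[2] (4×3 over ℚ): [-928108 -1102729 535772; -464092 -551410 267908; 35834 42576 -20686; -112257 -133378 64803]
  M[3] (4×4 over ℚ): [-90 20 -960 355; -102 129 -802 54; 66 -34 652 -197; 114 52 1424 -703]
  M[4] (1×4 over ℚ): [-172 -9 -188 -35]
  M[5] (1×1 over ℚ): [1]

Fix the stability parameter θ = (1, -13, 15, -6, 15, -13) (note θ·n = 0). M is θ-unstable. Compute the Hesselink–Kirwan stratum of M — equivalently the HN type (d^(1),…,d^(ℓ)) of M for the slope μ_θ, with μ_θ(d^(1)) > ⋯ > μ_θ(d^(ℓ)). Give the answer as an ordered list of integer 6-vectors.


Barcode: M ≅ I[1,6], I[2,2], I[2,3], I[3,3], I[3,4], I[4,4]^2. HN layers by μ_θ (5 steps, strictly decreasing):
  μ^(1)=15; μ^(2)=9/2; μ^(3)=11/4; μ^(4)=-6; μ^(5)=-13

((0, 0, 2, 0, 0, 0); (0, 0, 1, 1, 0, 0); (0, 0, 1, 1, 1, 1); (1, 1, 0, 2, 0, 0); (0, 2, 0, 0, 0, 0))


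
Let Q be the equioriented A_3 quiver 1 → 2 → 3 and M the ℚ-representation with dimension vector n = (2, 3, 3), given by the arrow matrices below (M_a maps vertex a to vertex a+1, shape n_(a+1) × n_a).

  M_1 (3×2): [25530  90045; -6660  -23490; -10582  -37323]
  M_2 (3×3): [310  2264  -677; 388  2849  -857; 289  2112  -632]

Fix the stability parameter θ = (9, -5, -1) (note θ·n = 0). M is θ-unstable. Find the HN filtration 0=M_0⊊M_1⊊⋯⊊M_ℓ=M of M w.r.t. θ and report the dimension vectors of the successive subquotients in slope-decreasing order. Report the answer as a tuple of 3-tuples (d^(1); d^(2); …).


Barcode: M ≅ I[1,1], I[1,3], I[2,3]^2. HN layers by μ_θ (4 steps, strictly decreasing):
  μ^(1)=9; μ^(2)=1; μ^(3)=-1; μ^(4)=-5

((1, 0, 0); (1, 1, 1); (0, 0, 2); (0, 2, 0))


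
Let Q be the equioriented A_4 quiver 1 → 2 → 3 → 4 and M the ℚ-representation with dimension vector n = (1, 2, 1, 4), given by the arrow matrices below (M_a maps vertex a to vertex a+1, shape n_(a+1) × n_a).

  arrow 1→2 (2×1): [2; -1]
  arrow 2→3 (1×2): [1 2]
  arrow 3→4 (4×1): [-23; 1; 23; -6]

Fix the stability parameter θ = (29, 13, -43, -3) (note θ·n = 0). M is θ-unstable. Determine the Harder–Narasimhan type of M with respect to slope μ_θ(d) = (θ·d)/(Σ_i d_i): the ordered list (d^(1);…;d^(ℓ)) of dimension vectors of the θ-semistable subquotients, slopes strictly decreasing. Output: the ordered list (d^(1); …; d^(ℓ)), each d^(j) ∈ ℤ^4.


Interval decomposition of M: I[1,2], I[2,4], I[4,4]^3.
HN type (ℓ=3): μ^(1)=21; μ^(2)=-3; μ^(3)=-15

((1, 1, 0, 0); (0, 0, 0, 4); (0, 1, 1, 0))


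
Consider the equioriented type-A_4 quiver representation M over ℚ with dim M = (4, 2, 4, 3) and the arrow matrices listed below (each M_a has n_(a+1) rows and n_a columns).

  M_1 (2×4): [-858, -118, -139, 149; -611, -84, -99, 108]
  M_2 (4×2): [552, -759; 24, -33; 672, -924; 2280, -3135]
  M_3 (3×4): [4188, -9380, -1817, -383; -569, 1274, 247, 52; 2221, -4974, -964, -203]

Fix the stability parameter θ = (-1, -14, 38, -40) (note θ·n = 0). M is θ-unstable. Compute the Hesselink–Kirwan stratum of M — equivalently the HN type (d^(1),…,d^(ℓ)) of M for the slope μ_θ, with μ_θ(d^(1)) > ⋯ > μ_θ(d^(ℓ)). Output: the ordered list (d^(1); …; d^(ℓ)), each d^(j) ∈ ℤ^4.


Via rank(M_{q-1}∘⋯∘M_p): M ≅ I[1,1]^2, I[1,2], I[1,4], I[3,3], I[3,4]^2.
μ_θ-semistable layers: μ^(1)=38; μ^(2)=-1; μ^(3)=-15/2

((0, 0, 1, 0); (2, 0, 3, 3); (2, 2, 0, 0))


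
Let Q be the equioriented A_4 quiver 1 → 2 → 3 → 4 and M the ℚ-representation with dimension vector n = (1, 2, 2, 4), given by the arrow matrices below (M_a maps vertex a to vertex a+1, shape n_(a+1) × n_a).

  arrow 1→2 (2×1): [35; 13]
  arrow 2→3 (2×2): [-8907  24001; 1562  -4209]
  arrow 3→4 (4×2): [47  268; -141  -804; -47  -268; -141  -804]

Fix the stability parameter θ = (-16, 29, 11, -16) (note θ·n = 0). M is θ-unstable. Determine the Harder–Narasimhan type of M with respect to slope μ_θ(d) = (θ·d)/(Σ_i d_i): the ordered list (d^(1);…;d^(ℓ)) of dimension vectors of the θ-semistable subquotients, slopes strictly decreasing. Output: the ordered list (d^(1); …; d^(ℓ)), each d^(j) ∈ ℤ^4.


Via rank(M_{q-1}∘⋯∘M_p): M ≅ I[1,3], I[2,4], I[4,4]^3.
μ_θ-semistable layers: μ^(1)=20; μ^(2)=8; μ^(3)=-16

((0, 1, 1, 0); (0, 1, 1, 1); (1, 0, 0, 3))


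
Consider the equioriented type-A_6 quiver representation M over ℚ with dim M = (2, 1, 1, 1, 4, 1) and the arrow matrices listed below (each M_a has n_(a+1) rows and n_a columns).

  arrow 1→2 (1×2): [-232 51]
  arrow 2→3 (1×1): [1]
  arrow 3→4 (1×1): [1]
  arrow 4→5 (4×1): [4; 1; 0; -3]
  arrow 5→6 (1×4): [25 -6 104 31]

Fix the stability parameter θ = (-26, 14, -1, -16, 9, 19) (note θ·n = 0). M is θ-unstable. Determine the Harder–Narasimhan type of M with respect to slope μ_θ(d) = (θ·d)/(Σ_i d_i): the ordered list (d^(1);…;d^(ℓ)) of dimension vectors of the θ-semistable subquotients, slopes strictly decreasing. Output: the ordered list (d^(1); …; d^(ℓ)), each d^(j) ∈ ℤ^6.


Via rank(M_{q-1}∘⋯∘M_p): M ≅ I[1,1], I[1,6], I[5,5]^3.
μ_θ-semistable layers: μ^(1)=19; μ^(2)=9; μ^(3)=-1; μ^(4)=-26

((0, 0, 0, 0, 0, 1); (0, 0, 0, 0, 4, 0); (0, 1, 1, 1, 0, 0); (2, 0, 0, 0, 0, 0))


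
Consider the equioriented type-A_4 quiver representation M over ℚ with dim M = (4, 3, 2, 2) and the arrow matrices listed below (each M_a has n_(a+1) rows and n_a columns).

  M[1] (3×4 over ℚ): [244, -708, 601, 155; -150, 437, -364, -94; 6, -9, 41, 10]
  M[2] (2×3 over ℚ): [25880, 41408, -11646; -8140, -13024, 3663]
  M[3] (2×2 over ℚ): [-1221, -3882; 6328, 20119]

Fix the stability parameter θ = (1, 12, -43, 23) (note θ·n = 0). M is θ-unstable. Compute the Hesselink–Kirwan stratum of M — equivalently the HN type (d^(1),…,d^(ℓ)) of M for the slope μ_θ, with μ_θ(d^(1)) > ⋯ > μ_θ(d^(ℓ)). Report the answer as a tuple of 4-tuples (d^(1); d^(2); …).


Barcode: M ≅ I[1,1], I[1,2]^2, I[1,4], I[3,4]. HN layers by μ_θ (5 steps, strictly decreasing):
  μ^(1)=23; μ^(2)=12; μ^(3)=1; μ^(4)=-10; μ^(5)=-43

((0, 0, 0, 2); (0, 2, 0, 0); (3, 0, 0, 0); (1, 1, 1, 0); (0, 0, 1, 0))


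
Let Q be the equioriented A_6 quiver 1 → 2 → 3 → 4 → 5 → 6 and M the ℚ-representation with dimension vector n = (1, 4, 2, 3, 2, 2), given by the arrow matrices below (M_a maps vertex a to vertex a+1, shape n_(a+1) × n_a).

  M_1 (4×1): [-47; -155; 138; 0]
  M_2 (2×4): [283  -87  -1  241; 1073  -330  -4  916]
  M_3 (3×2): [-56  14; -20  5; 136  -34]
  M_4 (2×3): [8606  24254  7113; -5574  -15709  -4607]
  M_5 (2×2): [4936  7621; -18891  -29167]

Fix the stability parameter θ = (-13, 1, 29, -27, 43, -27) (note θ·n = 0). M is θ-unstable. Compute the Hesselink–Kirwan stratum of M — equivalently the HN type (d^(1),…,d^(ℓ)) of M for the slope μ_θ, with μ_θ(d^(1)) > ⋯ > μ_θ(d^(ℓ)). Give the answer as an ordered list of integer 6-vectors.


Barcode: M ≅ I[1,6], I[2,2]^2, I[2,3], I[4,4], I[4,6]. HN layers by μ_θ (5 steps, strictly decreasing):
  μ^(1)=29; μ^(2)=8; μ^(3)=1; μ^(4)=-13; μ^(5)=-27

((0, 0, 1, 0, 0, 0); (0, 0, 0, 0, 2, 2); (0, 4, 1, 1, 0, 0); (1, 0, 0, 0, 0, 0); (0, 0, 0, 2, 0, 0))


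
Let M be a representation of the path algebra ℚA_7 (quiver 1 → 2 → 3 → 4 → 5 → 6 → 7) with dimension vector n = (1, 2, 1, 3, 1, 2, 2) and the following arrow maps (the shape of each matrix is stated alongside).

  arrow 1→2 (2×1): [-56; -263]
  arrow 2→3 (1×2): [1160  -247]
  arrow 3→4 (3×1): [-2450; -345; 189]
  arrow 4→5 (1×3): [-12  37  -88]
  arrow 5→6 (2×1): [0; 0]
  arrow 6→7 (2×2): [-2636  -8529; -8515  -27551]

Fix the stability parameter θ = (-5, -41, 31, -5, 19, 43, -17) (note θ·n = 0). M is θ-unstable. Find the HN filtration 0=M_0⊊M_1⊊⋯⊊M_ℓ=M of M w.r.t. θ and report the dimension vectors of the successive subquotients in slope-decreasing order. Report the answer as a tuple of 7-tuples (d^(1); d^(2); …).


Barcode: M ≅ I[1,5], I[2,2], I[4,4]^2, I[6,7]^2. HN layers by μ_θ (5 steps, strictly decreasing):
  μ^(1)=19; μ^(2)=13; μ^(3)=-5; μ^(4)=-23; μ^(5)=-41

((0, 0, 0, 0, 1, 0, 0); (0, 0, 1, 1, 0, 2, 2); (0, 0, 0, 2, 0, 0, 0); (1, 1, 0, 0, 0, 0, 0); (0, 1, 0, 0, 0, 0, 0))


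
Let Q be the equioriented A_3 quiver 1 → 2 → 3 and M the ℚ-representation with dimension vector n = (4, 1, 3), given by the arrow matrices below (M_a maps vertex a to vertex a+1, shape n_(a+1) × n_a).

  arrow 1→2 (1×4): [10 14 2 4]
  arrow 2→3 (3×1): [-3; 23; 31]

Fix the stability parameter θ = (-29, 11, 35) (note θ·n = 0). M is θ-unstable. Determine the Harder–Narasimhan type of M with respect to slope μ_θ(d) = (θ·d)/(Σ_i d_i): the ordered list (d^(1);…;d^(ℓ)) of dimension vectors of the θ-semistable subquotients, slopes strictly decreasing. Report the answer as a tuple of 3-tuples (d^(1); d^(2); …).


Interval decomposition of M: I[1,1]^3, I[1,3], I[3,3]^2.
HN type (ℓ=3): μ^(1)=35; μ^(2)=11; μ^(3)=-29

((0, 0, 3); (0, 1, 0); (4, 0, 0))


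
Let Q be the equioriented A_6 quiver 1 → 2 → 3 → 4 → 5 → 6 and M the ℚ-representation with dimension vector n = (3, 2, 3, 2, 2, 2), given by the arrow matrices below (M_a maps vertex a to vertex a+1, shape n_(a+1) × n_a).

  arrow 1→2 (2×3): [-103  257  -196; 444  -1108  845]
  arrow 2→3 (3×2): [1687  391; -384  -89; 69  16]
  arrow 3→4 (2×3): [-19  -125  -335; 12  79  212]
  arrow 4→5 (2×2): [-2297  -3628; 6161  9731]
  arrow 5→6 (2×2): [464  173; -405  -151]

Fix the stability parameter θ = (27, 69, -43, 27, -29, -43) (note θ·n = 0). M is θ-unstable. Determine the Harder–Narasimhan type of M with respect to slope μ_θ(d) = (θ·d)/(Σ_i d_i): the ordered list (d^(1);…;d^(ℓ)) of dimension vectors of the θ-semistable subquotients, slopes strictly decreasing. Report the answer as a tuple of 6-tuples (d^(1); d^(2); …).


Barcode: M ≅ I[1,1], I[1,3], I[1,6], I[3,6]. HN layers by μ_θ (5 steps, strictly decreasing):
  μ^(1)=27; μ^(2)=53/3; μ^(3)=4/3; μ^(4)=-15; μ^(5)=-43

((1, 0, 0, 0, 0, 0); (1, 1, 1, 0, 0, 0); (1, 1, 1, 1, 1, 1); (0, 0, 0, 1, 1, 1); (0, 0, 1, 0, 0, 0))


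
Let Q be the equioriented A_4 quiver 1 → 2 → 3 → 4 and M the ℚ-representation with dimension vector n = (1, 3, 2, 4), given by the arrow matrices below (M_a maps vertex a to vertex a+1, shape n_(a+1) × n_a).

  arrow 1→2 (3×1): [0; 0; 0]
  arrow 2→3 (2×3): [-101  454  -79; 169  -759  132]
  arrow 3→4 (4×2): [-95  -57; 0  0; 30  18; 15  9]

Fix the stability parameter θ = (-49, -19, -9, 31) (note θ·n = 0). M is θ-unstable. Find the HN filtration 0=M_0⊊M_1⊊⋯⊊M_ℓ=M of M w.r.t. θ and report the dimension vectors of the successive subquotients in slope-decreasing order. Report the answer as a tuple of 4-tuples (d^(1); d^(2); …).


Interval decomposition of M: I[1,1], I[2,2], I[2,3], I[2,4], I[4,4]^3.
HN type (ℓ=4): μ^(1)=31; μ^(2)=-9; μ^(3)=-19; μ^(4)=-49

((0, 0, 0, 4); (0, 0, 2, 0); (0, 3, 0, 0); (1, 0, 0, 0))


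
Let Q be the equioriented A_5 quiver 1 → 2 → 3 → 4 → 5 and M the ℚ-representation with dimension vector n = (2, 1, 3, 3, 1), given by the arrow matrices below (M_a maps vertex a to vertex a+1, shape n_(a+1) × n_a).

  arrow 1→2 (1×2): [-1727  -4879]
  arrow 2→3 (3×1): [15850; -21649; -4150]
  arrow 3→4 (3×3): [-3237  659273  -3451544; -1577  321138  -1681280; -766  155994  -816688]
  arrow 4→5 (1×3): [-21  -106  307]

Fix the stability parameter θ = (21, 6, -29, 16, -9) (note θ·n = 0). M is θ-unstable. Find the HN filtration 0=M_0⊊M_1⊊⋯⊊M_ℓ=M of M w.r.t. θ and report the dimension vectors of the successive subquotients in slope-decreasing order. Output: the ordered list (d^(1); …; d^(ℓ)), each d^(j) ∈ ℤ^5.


Barcode: M ≅ I[1,1], I[1,5], I[3,3], I[3,4], I[4,4]. HN layers by μ_θ (5 steps, strictly decreasing):
  μ^(1)=21; μ^(2)=16; μ^(3)=7/2; μ^(4)=-2/3; μ^(5)=-29

((1, 0, 0, 0, 0); (0, 0, 0, 2, 0); (0, 0, 0, 1, 1); (1, 1, 1, 0, 0); (0, 0, 2, 0, 0))


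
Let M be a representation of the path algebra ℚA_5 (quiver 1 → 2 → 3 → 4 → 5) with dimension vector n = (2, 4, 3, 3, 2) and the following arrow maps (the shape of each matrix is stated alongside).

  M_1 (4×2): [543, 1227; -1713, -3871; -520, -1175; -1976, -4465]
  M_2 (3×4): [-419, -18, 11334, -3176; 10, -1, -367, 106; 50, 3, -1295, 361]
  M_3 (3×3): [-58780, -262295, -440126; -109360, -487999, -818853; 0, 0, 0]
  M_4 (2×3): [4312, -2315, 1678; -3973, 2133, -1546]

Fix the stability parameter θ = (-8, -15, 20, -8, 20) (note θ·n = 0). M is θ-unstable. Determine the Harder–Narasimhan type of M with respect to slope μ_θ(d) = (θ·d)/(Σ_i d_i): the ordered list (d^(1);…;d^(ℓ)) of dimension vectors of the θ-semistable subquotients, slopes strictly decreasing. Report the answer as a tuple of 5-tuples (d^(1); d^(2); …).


Interval decomposition of M: I[1,5]^2, I[2,2], I[2,3], I[4,4].
HN type (ℓ=5): μ^(1)=20; μ^(2)=6; μ^(3)=-8; μ^(4)=-23/2; μ^(5)=-15

((0, 0, 1, 0, 2); (0, 0, 2, 2, 0); (0, 0, 0, 1, 0); (2, 2, 0, 0, 0); (0, 2, 0, 0, 0))


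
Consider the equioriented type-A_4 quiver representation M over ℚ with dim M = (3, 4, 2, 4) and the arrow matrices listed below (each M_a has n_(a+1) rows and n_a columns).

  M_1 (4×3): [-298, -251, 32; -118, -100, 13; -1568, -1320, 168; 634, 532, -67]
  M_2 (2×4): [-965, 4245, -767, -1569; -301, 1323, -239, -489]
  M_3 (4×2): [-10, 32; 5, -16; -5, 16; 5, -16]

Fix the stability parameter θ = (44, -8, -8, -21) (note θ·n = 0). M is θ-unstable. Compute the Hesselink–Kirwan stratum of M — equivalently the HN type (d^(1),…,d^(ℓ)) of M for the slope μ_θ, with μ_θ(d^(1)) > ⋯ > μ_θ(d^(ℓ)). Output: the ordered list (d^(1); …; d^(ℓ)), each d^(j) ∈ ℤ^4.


Via rank(M_{q-1}∘⋯∘M_p): M ≅ I[1,1], I[1,3], I[1,4], I[2,2]^2, I[4,4]^3.
μ_θ-semistable layers: μ^(1)=44; μ^(2)=28/3; μ^(3)=7/4; μ^(4)=-8; μ^(5)=-21

((1, 0, 0, 0); (1, 1, 1, 0); (1, 1, 1, 1); (0, 2, 0, 0); (0, 0, 0, 3))


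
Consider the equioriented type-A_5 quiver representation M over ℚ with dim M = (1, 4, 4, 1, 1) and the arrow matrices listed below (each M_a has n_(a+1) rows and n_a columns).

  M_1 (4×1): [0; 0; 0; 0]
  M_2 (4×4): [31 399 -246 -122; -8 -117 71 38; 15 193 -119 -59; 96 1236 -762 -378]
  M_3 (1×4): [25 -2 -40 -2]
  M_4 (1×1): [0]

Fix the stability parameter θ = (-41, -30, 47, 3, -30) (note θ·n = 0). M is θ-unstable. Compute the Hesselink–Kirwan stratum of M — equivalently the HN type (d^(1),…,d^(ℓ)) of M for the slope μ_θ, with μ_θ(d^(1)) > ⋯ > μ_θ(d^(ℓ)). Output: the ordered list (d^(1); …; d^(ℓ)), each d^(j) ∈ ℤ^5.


Via rank(M_{q-1}∘⋯∘M_p): M ≅ I[1,1], I[2,2], I[2,3]^2, I[2,4], I[3,3], I[5,5].
μ_θ-semistable layers: μ^(1)=47; μ^(2)=25; μ^(3)=-30; μ^(4)=-41

((0, 0, 3, 0, 0); (0, 0, 1, 1, 0); (0, 4, 0, 0, 1); (1, 0, 0, 0, 0))


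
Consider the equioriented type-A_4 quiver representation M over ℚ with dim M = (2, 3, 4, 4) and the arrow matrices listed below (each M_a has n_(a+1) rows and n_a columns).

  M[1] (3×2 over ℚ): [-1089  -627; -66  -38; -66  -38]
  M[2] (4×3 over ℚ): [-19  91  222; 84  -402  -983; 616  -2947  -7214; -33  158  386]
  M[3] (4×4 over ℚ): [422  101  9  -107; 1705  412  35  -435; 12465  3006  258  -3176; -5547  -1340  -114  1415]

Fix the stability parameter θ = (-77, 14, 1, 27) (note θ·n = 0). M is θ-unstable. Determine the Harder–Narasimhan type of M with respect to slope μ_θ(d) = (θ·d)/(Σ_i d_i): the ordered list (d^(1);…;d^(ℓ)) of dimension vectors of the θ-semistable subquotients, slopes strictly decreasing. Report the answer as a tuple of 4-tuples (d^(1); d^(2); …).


Barcode: M ≅ I[1,1], I[1,4], I[2,4]^2, I[3,4]. HN layers by μ_θ (4 steps, strictly decreasing):
  μ^(1)=27; μ^(2)=15/2; μ^(3)=1; μ^(4)=-77

((0, 0, 0, 4); (0, 3, 3, 0); (0, 0, 1, 0); (2, 0, 0, 0))


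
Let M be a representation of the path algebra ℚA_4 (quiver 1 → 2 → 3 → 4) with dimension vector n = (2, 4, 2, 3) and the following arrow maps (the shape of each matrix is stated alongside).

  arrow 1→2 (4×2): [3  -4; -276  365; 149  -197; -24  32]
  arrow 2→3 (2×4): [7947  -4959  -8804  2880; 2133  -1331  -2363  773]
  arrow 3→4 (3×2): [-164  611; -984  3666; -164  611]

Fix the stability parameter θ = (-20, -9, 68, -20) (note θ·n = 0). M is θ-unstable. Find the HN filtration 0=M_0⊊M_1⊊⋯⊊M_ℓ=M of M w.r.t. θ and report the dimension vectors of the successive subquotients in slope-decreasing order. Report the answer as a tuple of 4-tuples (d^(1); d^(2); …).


Barcode: M ≅ I[1,2], I[1,3], I[2,2], I[2,4], I[4,4]^2. HN layers by μ_θ (4 steps, strictly decreasing):
  μ^(1)=68; μ^(2)=24; μ^(3)=-9; μ^(4)=-20

((0, 0, 1, 0); (0, 0, 1, 1); (0, 4, 0, 0); (2, 0, 0, 2))


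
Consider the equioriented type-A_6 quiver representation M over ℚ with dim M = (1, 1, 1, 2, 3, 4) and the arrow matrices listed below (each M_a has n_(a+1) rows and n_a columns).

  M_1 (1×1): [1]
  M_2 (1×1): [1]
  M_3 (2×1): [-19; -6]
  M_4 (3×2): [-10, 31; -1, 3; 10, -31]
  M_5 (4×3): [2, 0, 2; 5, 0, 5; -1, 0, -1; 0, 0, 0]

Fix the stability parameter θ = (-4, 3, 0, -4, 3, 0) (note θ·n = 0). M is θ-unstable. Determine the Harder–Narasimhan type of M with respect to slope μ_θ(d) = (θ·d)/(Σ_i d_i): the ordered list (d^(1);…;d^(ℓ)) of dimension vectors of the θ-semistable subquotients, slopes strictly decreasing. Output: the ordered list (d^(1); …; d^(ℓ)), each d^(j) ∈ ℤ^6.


Via rank(M_{q-1}∘⋯∘M_p): M ≅ I[1,5], I[4,5], I[5,6], I[6,6]^3.
μ_θ-semistable layers: μ^(1)=3; μ^(2)=3/2; μ^(3)=0; μ^(4)=-1/3; μ^(5)=-4

((0, 0, 0, 0, 2, 0); (0, 0, 0, 0, 1, 1); (0, 0, 0, 0, 0, 3); (0, 1, 1, 1, 0, 0); (1, 0, 0, 1, 0, 0))


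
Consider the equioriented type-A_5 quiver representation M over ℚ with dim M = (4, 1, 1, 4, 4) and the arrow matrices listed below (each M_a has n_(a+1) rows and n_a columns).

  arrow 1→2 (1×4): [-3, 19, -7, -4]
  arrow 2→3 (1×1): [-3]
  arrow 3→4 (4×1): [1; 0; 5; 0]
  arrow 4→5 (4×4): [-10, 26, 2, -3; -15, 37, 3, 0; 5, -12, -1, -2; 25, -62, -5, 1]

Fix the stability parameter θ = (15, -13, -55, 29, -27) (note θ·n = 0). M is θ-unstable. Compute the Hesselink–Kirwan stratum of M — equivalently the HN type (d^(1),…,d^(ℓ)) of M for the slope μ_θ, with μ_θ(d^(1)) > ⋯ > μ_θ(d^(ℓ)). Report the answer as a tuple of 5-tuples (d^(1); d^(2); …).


Barcode: M ≅ I[1,1]^3, I[1,4], I[4,5]^3, I[5,5]. HN layers by μ_θ (5 steps, strictly decreasing):
  μ^(1)=29; μ^(2)=15; μ^(3)=1; μ^(4)=-53/3; μ^(5)=-27

((0, 0, 0, 1, 0); (3, 0, 0, 0, 0); (0, 0, 0, 3, 3); (1, 1, 1, 0, 0); (0, 0, 0, 0, 1))


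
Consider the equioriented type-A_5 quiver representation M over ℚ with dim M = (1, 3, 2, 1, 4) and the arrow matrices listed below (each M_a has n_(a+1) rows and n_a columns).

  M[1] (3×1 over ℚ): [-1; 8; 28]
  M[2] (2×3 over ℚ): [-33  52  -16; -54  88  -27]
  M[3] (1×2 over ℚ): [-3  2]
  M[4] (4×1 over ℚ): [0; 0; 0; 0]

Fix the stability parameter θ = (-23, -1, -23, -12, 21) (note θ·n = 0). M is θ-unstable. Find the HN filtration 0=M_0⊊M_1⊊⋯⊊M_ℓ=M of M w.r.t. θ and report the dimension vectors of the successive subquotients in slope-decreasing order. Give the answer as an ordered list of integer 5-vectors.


Interval decomposition of M: I[1,4], I[2,2], I[2,3], I[5,5]^4.
HN type (ℓ=4): μ^(1)=21; μ^(2)=-1; μ^(3)=-12; μ^(4)=-23

((0, 0, 0, 0, 4); (0, 1, 0, 0, 0); (0, 2, 2, 1, 0); (1, 0, 0, 0, 0))


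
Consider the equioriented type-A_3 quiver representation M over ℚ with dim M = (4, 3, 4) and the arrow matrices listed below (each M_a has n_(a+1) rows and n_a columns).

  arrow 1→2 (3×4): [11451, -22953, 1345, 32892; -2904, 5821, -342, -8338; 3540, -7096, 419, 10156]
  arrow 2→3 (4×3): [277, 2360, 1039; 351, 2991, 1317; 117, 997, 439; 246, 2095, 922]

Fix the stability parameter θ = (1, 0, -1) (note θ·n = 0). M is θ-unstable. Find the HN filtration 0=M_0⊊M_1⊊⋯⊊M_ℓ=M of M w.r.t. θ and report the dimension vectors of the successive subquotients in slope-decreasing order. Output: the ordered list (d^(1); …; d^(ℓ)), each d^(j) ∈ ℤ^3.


Barcode: M ≅ I[1,1], I[1,2], I[1,3]^2, I[3,3]^2. HN layers by μ_θ (4 steps, strictly decreasing):
  μ^(1)=1; μ^(2)=1/2; μ^(3)=0; μ^(4)=-1

((1, 0, 0); (1, 1, 0); (2, 2, 2); (0, 0, 2))


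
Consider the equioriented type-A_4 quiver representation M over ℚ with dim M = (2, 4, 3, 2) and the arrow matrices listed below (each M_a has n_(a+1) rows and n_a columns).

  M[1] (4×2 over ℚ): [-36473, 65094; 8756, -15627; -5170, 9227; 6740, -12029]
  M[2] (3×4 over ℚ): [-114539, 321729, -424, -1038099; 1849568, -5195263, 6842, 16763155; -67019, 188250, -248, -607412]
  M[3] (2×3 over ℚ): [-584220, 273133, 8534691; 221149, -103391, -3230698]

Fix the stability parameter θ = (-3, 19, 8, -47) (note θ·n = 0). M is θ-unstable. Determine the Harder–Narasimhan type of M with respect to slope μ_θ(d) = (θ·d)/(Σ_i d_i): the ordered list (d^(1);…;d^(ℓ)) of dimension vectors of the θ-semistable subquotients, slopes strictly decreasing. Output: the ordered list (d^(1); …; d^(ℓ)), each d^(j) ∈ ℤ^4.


Barcode: M ≅ I[1,4]^2, I[2,2], I[2,3]. HN layers by μ_θ (3 steps, strictly decreasing):
  μ^(1)=19; μ^(2)=27/2; μ^(3)=-23/4

((0, 1, 0, 0); (0, 1, 1, 0); (2, 2, 2, 2))


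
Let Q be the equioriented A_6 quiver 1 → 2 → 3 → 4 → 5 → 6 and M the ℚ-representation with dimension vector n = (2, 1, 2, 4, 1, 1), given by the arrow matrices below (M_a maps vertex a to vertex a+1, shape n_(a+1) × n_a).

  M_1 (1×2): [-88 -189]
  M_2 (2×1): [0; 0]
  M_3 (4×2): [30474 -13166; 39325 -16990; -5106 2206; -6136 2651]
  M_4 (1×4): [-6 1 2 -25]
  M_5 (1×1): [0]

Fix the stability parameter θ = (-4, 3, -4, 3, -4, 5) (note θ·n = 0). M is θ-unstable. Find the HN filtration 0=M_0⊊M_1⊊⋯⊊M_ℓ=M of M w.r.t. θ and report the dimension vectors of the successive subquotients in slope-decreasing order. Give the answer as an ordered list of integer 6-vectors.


Barcode: M ≅ I[1,1], I[1,2], I[3,4], I[3,5], I[4,4]^2, I[6,6]. HN layers by μ_θ (4 steps, strictly decreasing):
  μ^(1)=5; μ^(2)=3; μ^(3)=-1/2; μ^(4)=-4

((0, 0, 0, 0, 0, 1); (0, 1, 0, 3, 0, 0); (0, 0, 0, 1, 1, 0); (2, 0, 2, 0, 0, 0))


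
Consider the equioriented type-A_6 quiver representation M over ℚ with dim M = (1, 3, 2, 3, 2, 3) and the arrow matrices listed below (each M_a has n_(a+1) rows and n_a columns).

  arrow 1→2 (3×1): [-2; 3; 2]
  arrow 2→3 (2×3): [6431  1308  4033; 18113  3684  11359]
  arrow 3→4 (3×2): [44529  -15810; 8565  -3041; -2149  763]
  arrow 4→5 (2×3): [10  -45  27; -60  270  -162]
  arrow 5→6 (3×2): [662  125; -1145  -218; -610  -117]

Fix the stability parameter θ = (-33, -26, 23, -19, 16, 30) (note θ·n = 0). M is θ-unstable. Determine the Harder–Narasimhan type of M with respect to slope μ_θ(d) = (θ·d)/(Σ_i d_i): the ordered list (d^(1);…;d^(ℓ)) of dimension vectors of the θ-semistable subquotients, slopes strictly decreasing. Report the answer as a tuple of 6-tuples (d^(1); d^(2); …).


Interval decomposition of M: I[1,4], I[2,2]^2, I[3,6], I[4,4], I[5,6], I[6,6].
HN type (ℓ=6): μ^(1)=30; μ^(2)=16; μ^(3)=2; μ^(4)=-19; μ^(5)=-26; μ^(6)=-33

((0, 0, 0, 0, 0, 3); (0, 0, 0, 0, 2, 0); (0, 0, 2, 2, 0, 0); (0, 0, 0, 1, 0, 0); (0, 3, 0, 0, 0, 0); (1, 0, 0, 0, 0, 0))


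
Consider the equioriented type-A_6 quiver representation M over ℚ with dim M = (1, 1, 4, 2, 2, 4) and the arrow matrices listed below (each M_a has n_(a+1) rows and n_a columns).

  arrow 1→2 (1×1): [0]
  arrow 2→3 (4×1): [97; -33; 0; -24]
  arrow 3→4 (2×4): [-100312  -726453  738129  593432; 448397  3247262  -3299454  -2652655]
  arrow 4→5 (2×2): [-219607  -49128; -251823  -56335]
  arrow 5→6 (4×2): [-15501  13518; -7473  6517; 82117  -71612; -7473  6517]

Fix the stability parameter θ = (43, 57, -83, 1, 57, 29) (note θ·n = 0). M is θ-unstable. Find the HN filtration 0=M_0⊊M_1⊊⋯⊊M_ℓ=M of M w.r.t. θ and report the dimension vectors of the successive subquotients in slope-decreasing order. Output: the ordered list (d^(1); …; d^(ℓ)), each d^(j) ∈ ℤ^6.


Interval decomposition of M: I[1,1], I[2,6], I[3,3]^2, I[3,6], I[6,6]^2.
HN type (ℓ=5): μ^(1)=43; μ^(2)=29; μ^(3)=1; μ^(4)=-13; μ^(5)=-83

((1, 0, 0, 0, 2, 2); (0, 0, 0, 0, 0, 2); (0, 0, 0, 2, 0, 0); (0, 1, 1, 0, 0, 0); (0, 0, 3, 0, 0, 0))


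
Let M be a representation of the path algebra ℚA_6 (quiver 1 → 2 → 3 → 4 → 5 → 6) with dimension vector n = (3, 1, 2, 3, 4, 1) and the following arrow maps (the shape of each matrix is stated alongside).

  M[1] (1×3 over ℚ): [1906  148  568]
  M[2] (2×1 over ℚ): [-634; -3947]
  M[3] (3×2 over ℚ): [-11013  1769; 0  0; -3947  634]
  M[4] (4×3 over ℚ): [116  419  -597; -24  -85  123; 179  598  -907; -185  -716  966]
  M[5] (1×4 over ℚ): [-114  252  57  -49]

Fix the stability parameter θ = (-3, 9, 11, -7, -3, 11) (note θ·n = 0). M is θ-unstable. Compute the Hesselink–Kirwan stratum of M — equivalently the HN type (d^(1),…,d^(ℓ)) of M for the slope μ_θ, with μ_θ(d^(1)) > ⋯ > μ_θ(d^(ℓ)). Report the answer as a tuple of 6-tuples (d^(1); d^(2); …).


Barcode: M ≅ I[1,1]^2, I[1,6], I[3,5], I[4,5], I[5,5]. HN layers by μ_θ (5 steps, strictly decreasing):
  μ^(1)=11; μ^(2)=5/2; μ^(3)=1/3; μ^(4)=-3; μ^(5)=-7

((0, 0, 0, 0, 0, 1); (0, 1, 1, 1, 1, 0); (0, 0, 1, 1, 1, 0); (3, 0, 0, 0, 2, 0); (0, 0, 0, 1, 0, 0))


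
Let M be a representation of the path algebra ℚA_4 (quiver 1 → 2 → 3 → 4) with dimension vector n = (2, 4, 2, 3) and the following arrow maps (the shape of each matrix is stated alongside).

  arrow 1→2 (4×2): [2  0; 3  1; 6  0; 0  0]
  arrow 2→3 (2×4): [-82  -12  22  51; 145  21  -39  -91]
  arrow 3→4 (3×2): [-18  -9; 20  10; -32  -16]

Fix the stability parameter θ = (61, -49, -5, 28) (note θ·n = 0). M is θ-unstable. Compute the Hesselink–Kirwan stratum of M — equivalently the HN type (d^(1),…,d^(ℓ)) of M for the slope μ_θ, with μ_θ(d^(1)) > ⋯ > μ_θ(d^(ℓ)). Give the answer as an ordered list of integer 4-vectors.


Via rank(M_{q-1}∘⋯∘M_p): M ≅ I[1,2], I[1,4], I[2,2], I[2,3], I[4,4]^2.
μ_θ-semistable layers: μ^(1)=28; μ^(2)=6; μ^(3)=7/3; μ^(4)=-5; μ^(5)=-49

((0, 0, 0, 3); (1, 1, 0, 0); (1, 1, 1, 0); (0, 0, 1, 0); (0, 2, 0, 0))


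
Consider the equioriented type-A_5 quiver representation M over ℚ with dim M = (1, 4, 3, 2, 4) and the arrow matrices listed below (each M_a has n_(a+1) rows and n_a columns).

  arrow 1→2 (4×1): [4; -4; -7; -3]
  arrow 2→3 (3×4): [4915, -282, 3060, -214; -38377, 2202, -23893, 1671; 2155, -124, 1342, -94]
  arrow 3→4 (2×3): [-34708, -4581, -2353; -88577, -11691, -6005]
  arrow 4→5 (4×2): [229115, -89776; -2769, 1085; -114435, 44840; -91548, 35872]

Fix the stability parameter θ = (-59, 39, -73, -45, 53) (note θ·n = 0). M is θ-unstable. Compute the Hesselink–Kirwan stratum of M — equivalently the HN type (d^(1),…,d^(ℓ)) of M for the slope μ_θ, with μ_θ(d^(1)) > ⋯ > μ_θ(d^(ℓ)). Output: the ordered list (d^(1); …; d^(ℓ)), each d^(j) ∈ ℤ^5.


Via rank(M_{q-1}∘⋯∘M_p): M ≅ I[1,5], I[2,2], I[2,3], I[2,5], I[5,5]^2.
μ_θ-semistable layers: μ^(1)=53; μ^(2)=39; μ^(3)=-17; μ^(4)=-79/3; μ^(5)=-59

((0, 0, 0, 0, 4); (0, 1, 0, 0, 0); (0, 1, 1, 0, 0); (0, 2, 2, 2, 0); (1, 0, 0, 0, 0))
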